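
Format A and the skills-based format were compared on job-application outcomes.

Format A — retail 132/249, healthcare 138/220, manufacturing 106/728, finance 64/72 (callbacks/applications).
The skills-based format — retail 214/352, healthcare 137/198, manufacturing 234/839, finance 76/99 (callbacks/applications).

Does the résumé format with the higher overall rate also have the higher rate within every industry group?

Retail: Format A 132/249 = 53.0%, the skills-based format 214/352 = 60.8% → the skills-based format
Healthcare: Format A 138/220 = 62.7%, the skills-based format 137/198 = 69.2% → the skills-based format
Manufacturing: Format A 106/728 = 14.6%, the skills-based format 234/839 = 27.9% → the skills-based format
Finance: Format A 64/72 = 88.9%, the skills-based format 76/99 = 76.8% → Format A
Overall: Format A 440/1269 = 34.7%, the skills-based format 661/1488 = 44.4% → the skills-based format
Neither sweeps: Format A wins 1 of 4 groups, the skills-based format wins 3. The skills-based format wins overall but not every group — no Simpson reversal.

No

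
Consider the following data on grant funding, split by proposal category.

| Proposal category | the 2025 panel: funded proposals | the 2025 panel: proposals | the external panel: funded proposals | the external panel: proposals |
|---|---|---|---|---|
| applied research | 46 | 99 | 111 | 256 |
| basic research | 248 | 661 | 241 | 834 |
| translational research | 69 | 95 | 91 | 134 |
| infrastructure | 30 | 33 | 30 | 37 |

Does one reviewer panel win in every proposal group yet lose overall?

No

Applied research: the 2025 panel 46/99 = 46.5%, the external panel 111/256 = 43.4% → the 2025 panel
Basic research: the 2025 panel 248/661 = 37.5%, the external panel 241/834 = 28.9% → the 2025 panel
Translational research: the 2025 panel 69/95 = 72.6%, the external panel 91/134 = 67.9% → the 2025 panel
Infrastructure: the 2025 panel 30/33 = 90.9%, the external panel 30/37 = 81.1% → the 2025 panel
Overall: the 2025 panel 393/888 = 44.3%, the external panel 473/1261 = 37.5% → the 2025 panel
The 2025 panel wins overall and in every proposal group — no reversal.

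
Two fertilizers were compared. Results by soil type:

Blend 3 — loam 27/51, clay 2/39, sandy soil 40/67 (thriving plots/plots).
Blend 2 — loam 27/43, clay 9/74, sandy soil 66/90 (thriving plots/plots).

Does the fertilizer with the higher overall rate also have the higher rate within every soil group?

Yes

Loam: Blend 3 27/51 = 52.9%, Blend 2 27/43 = 62.8% → Blend 2
Clay: Blend 3 2/39 = 5.1%, Blend 2 9/74 = 12.2% → Blend 2
Sandy soil: Blend 3 40/67 = 59.7%, Blend 2 66/90 = 73.3% → Blend 2
Overall: Blend 3 69/157 = 43.9%, Blend 2 102/207 = 49.3% → Blend 2
Blend 2 wins overall and in every soil group — no reversal.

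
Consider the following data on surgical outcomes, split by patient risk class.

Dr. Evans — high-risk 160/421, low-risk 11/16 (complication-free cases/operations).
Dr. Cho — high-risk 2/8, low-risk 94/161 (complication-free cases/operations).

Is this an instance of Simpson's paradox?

High-risk: Dr. Evans 160/421 = 38.0%, Dr. Cho 2/8 = 25.0% → Dr. Evans
Low-risk: Dr. Evans 11/16 = 68.8%, Dr. Cho 94/161 = 58.4% → Dr. Evans
Overall: Dr. Evans 171/437 = 39.1%, Dr. Cho 96/169 = 56.8% → Dr. Cho
Dr. Evans wins each patient risk group but Dr. Cho wins overall — the comparison reverses. Dr. Evans's operations skew toward high-risk, which has a lower base rate.

Yes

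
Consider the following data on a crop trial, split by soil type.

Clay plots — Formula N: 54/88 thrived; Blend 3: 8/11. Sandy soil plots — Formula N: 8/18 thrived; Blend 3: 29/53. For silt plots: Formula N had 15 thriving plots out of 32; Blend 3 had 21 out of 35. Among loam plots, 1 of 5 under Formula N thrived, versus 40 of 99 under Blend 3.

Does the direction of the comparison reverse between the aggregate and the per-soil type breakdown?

Clay: Formula N 54/88 = 61.4%, Blend 3 8/11 = 72.7% → Blend 3
Sandy soil: Formula N 8/18 = 44.4%, Blend 3 29/53 = 54.7% → Blend 3
Silt: Formula N 15/32 = 46.9%, Blend 3 21/35 = 60.0% → Blend 3
Loam: Formula N 1/5 = 20.0%, Blend 3 40/99 = 40.4% → Blend 3
Overall: Formula N 78/143 = 54.5%, Blend 3 98/198 = 49.5% → Formula N
Blend 3 wins each soil group but Formula N wins overall — the comparison reverses. Blend 3's plots skew toward loam, which has a lower base rate.

Yes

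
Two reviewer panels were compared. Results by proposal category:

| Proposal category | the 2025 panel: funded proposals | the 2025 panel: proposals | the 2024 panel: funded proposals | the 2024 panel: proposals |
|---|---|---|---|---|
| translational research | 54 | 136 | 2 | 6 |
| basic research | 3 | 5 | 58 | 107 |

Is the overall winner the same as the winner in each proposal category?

No

Translational research: the 2025 panel 54/136 = 39.7%, the 2024 panel 2/6 = 33.3% → the 2025 panel
Basic research: the 2025 panel 3/5 = 60.0%, the 2024 panel 58/107 = 54.2% → the 2025 panel
Overall: the 2025 panel 57/141 = 40.4%, the 2024 panel 60/113 = 53.1% → the 2024 panel
The 2025 panel wins each proposal group but the 2024 panel wins overall — the comparison reverses. The 2025 panel's proposals skew toward translational research, which has a lower base rate.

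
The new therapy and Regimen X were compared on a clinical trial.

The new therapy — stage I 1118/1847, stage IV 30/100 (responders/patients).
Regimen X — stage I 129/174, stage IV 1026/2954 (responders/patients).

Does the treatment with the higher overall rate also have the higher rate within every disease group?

No

Stage I: the new therapy 1118/1847 = 60.5%, Regimen X 129/174 = 74.1% → Regimen X
Stage IV: the new therapy 30/100 = 30.0%, Regimen X 1026/2954 = 34.7% → Regimen X
Overall: the new therapy 1148/1947 = 59.0%, Regimen X 1155/3128 = 36.9% → the new therapy
Regimen X wins each disease group but the new therapy wins overall — the comparison reverses. Regimen X's patients skew toward stage IV, which has a lower base rate.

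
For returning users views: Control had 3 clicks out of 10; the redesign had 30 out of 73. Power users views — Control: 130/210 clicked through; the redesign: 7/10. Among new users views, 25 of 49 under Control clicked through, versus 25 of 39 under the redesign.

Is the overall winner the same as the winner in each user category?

No

Returning users: Control 3/10 = 30.0%, the redesign 30/73 = 41.1% → the redesign
Power users: Control 130/210 = 61.9%, the redesign 7/10 = 70.0% → the redesign
New users: Control 25/49 = 51.0%, the redesign 25/39 = 64.1% → the redesign
Overall: Control 158/269 = 58.7%, the redesign 62/122 = 50.8% → Control
The redesign wins each user group but Control wins overall — the comparison reverses. The redesign's views skew toward returning users, which has a lower base rate.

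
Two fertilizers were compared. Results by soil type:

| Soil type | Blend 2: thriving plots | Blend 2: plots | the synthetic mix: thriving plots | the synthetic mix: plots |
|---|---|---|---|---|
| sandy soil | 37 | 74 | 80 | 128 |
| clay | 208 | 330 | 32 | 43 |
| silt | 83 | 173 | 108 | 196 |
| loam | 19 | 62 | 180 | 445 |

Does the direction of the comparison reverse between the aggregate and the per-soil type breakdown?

Yes

Sandy soil: Blend 2 37/74 = 50.0%, the synthetic mix 80/128 = 62.5% → the synthetic mix
Clay: Blend 2 208/330 = 63.0%, the synthetic mix 32/43 = 74.4% → the synthetic mix
Silt: Blend 2 83/173 = 48.0%, the synthetic mix 108/196 = 55.1% → the synthetic mix
Loam: Blend 2 19/62 = 30.6%, the synthetic mix 180/445 = 40.4% → the synthetic mix
Overall: Blend 2 347/639 = 54.3%, the synthetic mix 400/812 = 49.3% → Blend 2
The synthetic mix wins each soil group but Blend 2 wins overall — the comparison reverses. The synthetic mix's plots skew toward loam, which has a lower base rate.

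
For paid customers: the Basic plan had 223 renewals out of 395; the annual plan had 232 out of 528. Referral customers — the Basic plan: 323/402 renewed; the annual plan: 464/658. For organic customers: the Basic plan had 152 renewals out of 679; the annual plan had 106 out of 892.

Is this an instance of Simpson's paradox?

Paid: the Basic plan 223/395 = 56.5%, the annual plan 232/528 = 43.9% → the Basic plan
Referral: the Basic plan 323/402 = 80.3%, the annual plan 464/658 = 70.5% → the Basic plan
Organic: the Basic plan 152/679 = 22.4%, the annual plan 106/892 = 11.9% → the Basic plan
Overall: the Basic plan 698/1476 = 47.3%, the annual plan 802/2078 = 38.6% → the Basic plan
The Basic plan wins overall and in every signup group — no reversal.

No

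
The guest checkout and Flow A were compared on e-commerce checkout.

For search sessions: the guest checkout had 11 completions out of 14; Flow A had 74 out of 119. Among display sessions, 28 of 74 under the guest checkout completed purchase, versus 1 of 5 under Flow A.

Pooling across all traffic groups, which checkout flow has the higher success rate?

Search: the guest checkout 11/14 = 78.6%, Flow A 74/119 = 62.2% → the guest checkout
Display: the guest checkout 28/74 = 37.8%, Flow A 1/5 = 20.0% → the guest checkout
Overall: the guest checkout 39/88 = 44.3%, Flow A 75/124 = 60.5% → Flow A
(The guest checkout wins every traffic group but Flow A wins overall — the guest checkout's sessions skew toward the low-rate display group.)

Flow A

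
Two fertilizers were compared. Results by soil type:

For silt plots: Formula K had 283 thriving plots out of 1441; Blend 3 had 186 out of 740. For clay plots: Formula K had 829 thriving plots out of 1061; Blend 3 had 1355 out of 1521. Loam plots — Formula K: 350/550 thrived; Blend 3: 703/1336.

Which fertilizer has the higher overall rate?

Silt: Formula K 283/1441 = 19.6%, Blend 3 186/740 = 25.1% → Blend 3
Clay: Formula K 829/1061 = 78.1%, Blend 3 1355/1521 = 89.1% → Blend 3
Loam: Formula K 350/550 = 63.6%, Blend 3 703/1336 = 52.6% → Formula K
Overall: Formula K 1462/3052 = 47.9%, Blend 3 2244/3597 = 62.4% → Blend 3
(Neither sweeps every soil group, but Blend 3 has the higher pooled rate.)

Blend 3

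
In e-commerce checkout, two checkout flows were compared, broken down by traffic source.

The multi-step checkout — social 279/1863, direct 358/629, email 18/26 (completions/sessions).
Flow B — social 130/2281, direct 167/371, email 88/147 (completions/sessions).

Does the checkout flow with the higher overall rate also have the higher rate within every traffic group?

Social: the multi-step checkout 279/1863 = 15.0%, Flow B 130/2281 = 5.7% → the multi-step checkout
Direct: the multi-step checkout 358/629 = 56.9%, Flow B 167/371 = 45.0% → the multi-step checkout
Email: the multi-step checkout 18/26 = 69.2%, Flow B 88/147 = 59.9% → the multi-step checkout
Overall: the multi-step checkout 655/2518 = 26.0%, Flow B 385/2799 = 13.8% → the multi-step checkout
The multi-step checkout wins overall and in every traffic group — no reversal.

Yes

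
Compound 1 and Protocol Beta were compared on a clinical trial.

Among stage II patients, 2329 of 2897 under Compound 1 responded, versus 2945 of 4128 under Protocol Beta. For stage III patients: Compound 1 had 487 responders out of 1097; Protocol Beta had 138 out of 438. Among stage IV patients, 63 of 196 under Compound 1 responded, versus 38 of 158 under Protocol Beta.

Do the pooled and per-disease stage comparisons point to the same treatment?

Yes

Stage II: Compound 1 2329/2897 = 80.4%, Protocol Beta 2945/4128 = 71.3% → Compound 1
Stage III: Compound 1 487/1097 = 44.4%, Protocol Beta 138/438 = 31.5% → Compound 1
Stage IV: Compound 1 63/196 = 32.1%, Protocol Beta 38/158 = 24.1% → Compound 1
Overall: Compound 1 2879/4190 = 68.7%, Protocol Beta 3121/4724 = 66.1% → Compound 1
Compound 1 wins overall and in every disease group — no reversal.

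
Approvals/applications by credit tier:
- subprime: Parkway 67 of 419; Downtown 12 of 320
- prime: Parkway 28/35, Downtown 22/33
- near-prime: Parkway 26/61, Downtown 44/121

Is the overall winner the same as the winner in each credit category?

Subprime: Parkway 67/419 = 16.0%, Downtown 12/320 = 3.8% → Parkway
Prime: Parkway 28/35 = 80.0%, Downtown 22/33 = 66.7% → Parkway
Near-prime: Parkway 26/61 = 42.6%, Downtown 44/121 = 36.4% → Parkway
Overall: Parkway 121/515 = 23.5%, Downtown 78/474 = 16.5% → Parkway
Parkway wins overall and in every credit group — no reversal.

Yes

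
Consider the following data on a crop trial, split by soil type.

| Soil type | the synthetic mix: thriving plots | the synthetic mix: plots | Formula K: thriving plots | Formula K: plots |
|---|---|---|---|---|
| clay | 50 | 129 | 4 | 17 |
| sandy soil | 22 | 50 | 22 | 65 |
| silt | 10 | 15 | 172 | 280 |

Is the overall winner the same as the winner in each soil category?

No

Clay: the synthetic mix 50/129 = 38.8%, Formula K 4/17 = 23.5% → the synthetic mix
Sandy soil: the synthetic mix 22/50 = 44.0%, Formula K 22/65 = 33.8% → the synthetic mix
Silt: the synthetic mix 10/15 = 66.7%, Formula K 172/280 = 61.4% → the synthetic mix
Overall: the synthetic mix 82/194 = 42.3%, Formula K 198/362 = 54.7% → Formula K
The synthetic mix wins each soil group but Formula K wins overall — the comparison reverses. The synthetic mix's plots skew toward clay, which has a lower base rate.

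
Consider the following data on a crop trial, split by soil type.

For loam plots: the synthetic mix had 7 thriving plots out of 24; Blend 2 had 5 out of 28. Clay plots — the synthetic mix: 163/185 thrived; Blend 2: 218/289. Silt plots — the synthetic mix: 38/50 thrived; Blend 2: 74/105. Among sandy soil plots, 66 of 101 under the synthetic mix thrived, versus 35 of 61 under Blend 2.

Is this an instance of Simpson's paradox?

No

Loam: the synthetic mix 7/24 = 29.2%, Blend 2 5/28 = 17.9% → the synthetic mix
Clay: the synthetic mix 163/185 = 88.1%, Blend 2 218/289 = 75.4% → the synthetic mix
Silt: the synthetic mix 38/50 = 76.0%, Blend 2 74/105 = 70.5% → the synthetic mix
Sandy soil: the synthetic mix 66/101 = 65.3%, Blend 2 35/61 = 57.4% → the synthetic mix
Overall: the synthetic mix 274/360 = 76.1%, Blend 2 332/483 = 68.7% → the synthetic mix
The synthetic mix wins overall and in every soil group — no reversal.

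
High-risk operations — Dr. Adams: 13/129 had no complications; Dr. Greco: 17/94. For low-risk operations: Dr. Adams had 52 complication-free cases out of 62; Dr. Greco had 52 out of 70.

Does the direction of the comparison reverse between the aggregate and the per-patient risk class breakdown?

High-risk: Dr. Adams 13/129 = 10.1%, Dr. Greco 17/94 = 18.1% → Dr. Greco
Low-risk: Dr. Adams 52/62 = 83.9%, Dr. Greco 52/70 = 74.3% → Dr. Adams
Overall: Dr. Adams 65/191 = 34.0%, Dr. Greco 69/164 = 42.1% → Dr. Greco
Neither sweeps: Dr. Adams wins 1 of 2 groups, Dr. Greco wins 1. Dr. Greco wins overall but not every group — no Simpson reversal.

No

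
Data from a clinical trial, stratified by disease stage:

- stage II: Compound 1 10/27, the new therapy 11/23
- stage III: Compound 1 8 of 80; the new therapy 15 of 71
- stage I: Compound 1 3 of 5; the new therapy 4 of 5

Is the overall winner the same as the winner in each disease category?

Stage II: Compound 1 10/27 = 37.0%, the new therapy 11/23 = 47.8% → the new therapy
Stage III: Compound 1 8/80 = 10.0%, the new therapy 15/71 = 21.1% → the new therapy
Stage I: Compound 1 3/5 = 60.0%, the new therapy 4/5 = 80.0% → the new therapy
Overall: Compound 1 21/112 = 18.8%, the new therapy 30/99 = 30.3% → the new therapy
The new therapy wins overall and in every disease group — no reversal.

Yes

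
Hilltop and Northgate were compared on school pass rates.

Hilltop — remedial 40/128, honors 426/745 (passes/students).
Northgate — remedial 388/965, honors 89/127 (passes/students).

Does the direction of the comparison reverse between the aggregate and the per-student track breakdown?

Remedial: Hilltop 40/128 = 31.2%, Northgate 388/965 = 40.2% → Northgate
Honors: Hilltop 426/745 = 57.2%, Northgate 89/127 = 70.1% → Northgate
Overall: Hilltop 466/873 = 53.4%, Northgate 477/1092 = 43.7% → Hilltop
Northgate wins each student group but Hilltop wins overall — the comparison reverses. Northgate's students skew toward remedial, which has a lower base rate.

Yes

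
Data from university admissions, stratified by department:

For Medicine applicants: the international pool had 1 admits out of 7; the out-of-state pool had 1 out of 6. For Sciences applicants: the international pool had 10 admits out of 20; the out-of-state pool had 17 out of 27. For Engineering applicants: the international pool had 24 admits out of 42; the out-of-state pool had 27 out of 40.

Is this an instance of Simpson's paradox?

Medicine: the international pool 1/7 = 14.3%, the out-of-state pool 1/6 = 16.7% → the out-of-state pool
Sciences: the international pool 10/20 = 50.0%, the out-of-state pool 17/27 = 63.0% → the out-of-state pool
Engineering: the international pool 24/42 = 57.1%, the out-of-state pool 27/40 = 67.5% → the out-of-state pool
Overall: the international pool 35/69 = 50.7%, the out-of-state pool 45/73 = 61.6% → the out-of-state pool
The out-of-state pool wins overall and in every department group — no reversal.

No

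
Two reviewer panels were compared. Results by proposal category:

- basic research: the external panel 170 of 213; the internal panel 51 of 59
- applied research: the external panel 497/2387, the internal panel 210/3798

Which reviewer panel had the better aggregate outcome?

the external panel

Basic research: the external panel 170/213 = 79.8%, the internal panel 51/59 = 86.4% → the internal panel
Applied research: the external panel 497/2387 = 20.8%, the internal panel 210/3798 = 5.5% → the external panel
Overall: the external panel 667/2600 = 25.7%, the internal panel 261/3857 = 6.8% → the external panel
(Neither sweeps every proposal group, but the external panel has the higher pooled rate.)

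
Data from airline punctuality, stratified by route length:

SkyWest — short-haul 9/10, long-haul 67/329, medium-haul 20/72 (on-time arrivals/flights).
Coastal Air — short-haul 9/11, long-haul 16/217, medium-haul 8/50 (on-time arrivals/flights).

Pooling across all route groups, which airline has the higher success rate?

Short-haul: SkyWest 9/10 = 90.0%, Coastal Air 9/11 = 81.8% → SkyWest
Long-haul: SkyWest 67/329 = 20.4%, Coastal Air 16/217 = 7.4% → SkyWest
Medium-haul: SkyWest 20/72 = 27.8%, Coastal Air 8/50 = 16.0% → SkyWest
Overall: SkyWest 96/411 = 23.4%, Coastal Air 33/278 = 11.9% → SkyWest

SkyWest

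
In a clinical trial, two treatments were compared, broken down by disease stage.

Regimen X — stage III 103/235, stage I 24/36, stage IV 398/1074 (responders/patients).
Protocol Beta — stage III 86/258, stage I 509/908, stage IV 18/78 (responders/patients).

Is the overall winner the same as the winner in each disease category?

Stage III: Regimen X 103/235 = 43.8%, Protocol Beta 86/258 = 33.3% → Regimen X
Stage I: Regimen X 24/36 = 66.7%, Protocol Beta 509/908 = 56.1% → Regimen X
Stage IV: Regimen X 398/1074 = 37.1%, Protocol Beta 18/78 = 23.1% → Regimen X
Overall: Regimen X 525/1345 = 39.0%, Protocol Beta 613/1244 = 49.3% → Protocol Beta
Regimen X wins each disease group but Protocol Beta wins overall — the comparison reverses. Regimen X's patients skew toward stage IV, which has a lower base rate.

No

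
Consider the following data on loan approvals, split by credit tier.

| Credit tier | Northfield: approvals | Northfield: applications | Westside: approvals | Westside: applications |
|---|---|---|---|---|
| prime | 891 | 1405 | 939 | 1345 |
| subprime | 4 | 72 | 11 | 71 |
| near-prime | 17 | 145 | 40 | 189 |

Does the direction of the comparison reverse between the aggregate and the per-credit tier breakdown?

No

Prime: Northfield 891/1405 = 63.4%, Westside 939/1345 = 69.8% → Westside
Subprime: Northfield 4/72 = 5.6%, Westside 11/71 = 15.5% → Westside
Near-prime: Northfield 17/145 = 11.7%, Westside 40/189 = 21.2% → Westside
Overall: Northfield 912/1622 = 56.2%, Westside 990/1605 = 61.7% → Westside
Westside wins overall and in every credit group — no reversal.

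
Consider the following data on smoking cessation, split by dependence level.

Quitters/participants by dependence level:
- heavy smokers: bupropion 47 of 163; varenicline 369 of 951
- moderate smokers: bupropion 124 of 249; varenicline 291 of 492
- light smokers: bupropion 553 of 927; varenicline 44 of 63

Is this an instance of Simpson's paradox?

Heavy smokers: bupropion 47/163 = 28.8%, varenicline 369/951 = 38.8% → varenicline
Moderate smokers: bupropion 124/249 = 49.8%, varenicline 291/492 = 59.1% → varenicline
Light smokers: bupropion 553/927 = 59.7%, varenicline 44/63 = 69.8% → varenicline
Overall: bupropion 724/1339 = 54.1%, varenicline 704/1506 = 46.7% → bupropion
Varenicline wins each dependence group but bupropion wins overall — the comparison reverses. Varenicline's participants skew toward heavy smokers, which has a lower base rate.

Yes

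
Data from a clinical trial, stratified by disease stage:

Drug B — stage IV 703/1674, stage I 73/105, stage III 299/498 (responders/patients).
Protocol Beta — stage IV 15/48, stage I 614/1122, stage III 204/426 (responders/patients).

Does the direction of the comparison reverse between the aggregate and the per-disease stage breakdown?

Stage IV: Drug B 703/1674 = 42.0%, Protocol Beta 15/48 = 31.2% → Drug B
Stage I: Drug B 73/105 = 69.5%, Protocol Beta 614/1122 = 54.7% → Drug B
Stage III: Drug B 299/498 = 60.0%, Protocol Beta 204/426 = 47.9% → Drug B
Overall: Drug B 1075/2277 = 47.2%, Protocol Beta 833/1596 = 52.2% → Protocol Beta
Drug B wins each disease group but Protocol Beta wins overall — the comparison reverses. Drug B's patients skew toward stage IV, which has a lower base rate.

Yes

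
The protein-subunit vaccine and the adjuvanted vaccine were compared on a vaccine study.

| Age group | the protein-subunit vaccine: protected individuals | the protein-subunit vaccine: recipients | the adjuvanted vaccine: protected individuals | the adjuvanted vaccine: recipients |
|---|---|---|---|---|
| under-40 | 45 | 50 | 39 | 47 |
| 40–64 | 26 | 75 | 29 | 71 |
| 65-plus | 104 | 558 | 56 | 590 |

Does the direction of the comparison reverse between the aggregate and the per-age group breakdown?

Under-40: the protein-subunit vaccine 45/50 = 90.0%, the adjuvanted vaccine 39/47 = 83.0% → the protein-subunit vaccine
40–64: the protein-subunit vaccine 26/75 = 34.7%, the adjuvanted vaccine 29/71 = 40.8% → the adjuvanted vaccine
65-plus: the protein-subunit vaccine 104/558 = 18.6%, the adjuvanted vaccine 56/590 = 9.5% → the protein-subunit vaccine
Overall: the protein-subunit vaccine 175/683 = 25.6%, the adjuvanted vaccine 124/708 = 17.5% → the protein-subunit vaccine
Neither sweeps: the protein-subunit vaccine wins 2 of 3 groups, the adjuvanted vaccine wins 1. The protein-subunit vaccine wins overall but not every group — no Simpson reversal.

No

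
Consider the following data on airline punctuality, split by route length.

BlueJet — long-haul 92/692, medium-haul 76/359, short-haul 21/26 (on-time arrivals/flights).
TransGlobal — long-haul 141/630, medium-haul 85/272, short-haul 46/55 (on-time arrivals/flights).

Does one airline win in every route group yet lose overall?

No

Long-haul: BlueJet 92/692 = 13.3%, TransGlobal 141/630 = 22.4% → TransGlobal
Medium-haul: BlueJet 76/359 = 21.2%, TransGlobal 85/272 = 31.2% → TransGlobal
Short-haul: BlueJet 21/26 = 80.8%, TransGlobal 46/55 = 83.6% → TransGlobal
Overall: BlueJet 189/1077 = 17.5%, TransGlobal 272/957 = 28.4% → TransGlobal
TransGlobal wins overall and in every route group — no reversal.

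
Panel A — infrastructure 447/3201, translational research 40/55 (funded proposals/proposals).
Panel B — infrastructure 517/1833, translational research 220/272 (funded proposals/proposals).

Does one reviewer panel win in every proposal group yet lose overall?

Infrastructure: Panel A 447/3201 = 14.0%, Panel B 517/1833 = 28.2% → Panel B
Translational research: Panel A 40/55 = 72.7%, Panel B 220/272 = 80.9% → Panel B
Overall: Panel A 487/3256 = 15.0%, Panel B 737/2105 = 35.0% → Panel B
Panel B wins overall and in every proposal group — no reversal.

No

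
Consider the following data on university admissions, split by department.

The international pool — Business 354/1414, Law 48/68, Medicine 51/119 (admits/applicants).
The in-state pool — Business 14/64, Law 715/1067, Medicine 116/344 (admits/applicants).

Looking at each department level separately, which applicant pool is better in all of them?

the international pool

Business: the international pool 354/1414 = 25.0%, the in-state pool 14/64 = 21.9% → the international pool
Law: the international pool 48/68 = 70.6%, the in-state pool 715/1067 = 67.0% → the international pool
Medicine: the international pool 51/119 = 42.9%, the in-state pool 116/344 = 33.7% → the international pool
The international pool has the higher rate in all 3 groups.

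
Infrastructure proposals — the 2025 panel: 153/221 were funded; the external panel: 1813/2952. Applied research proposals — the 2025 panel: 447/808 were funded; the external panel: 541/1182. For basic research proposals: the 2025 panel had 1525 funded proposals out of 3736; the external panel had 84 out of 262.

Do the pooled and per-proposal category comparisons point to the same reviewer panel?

No

Infrastructure: the 2025 panel 153/221 = 69.2%, the external panel 1813/2952 = 61.4% → the 2025 panel
Applied research: the 2025 panel 447/808 = 55.3%, the external panel 541/1182 = 45.8% → the 2025 panel
Basic research: the 2025 panel 1525/3736 = 40.8%, the external panel 84/262 = 32.1% → the 2025 panel
Overall: the 2025 panel 2125/4765 = 44.6%, the external panel 2438/4396 = 55.5% → the external panel
The 2025 panel wins each proposal group but the external panel wins overall — the comparison reverses. The 2025 panel's proposals skew toward basic research, which has a lower base rate.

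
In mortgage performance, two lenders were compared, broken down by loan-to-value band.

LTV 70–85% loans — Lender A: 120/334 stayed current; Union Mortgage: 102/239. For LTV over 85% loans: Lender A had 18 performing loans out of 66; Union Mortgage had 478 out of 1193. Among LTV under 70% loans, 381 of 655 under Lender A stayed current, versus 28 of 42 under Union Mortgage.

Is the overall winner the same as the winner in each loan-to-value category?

No

LTV 70–85%: Lender A 120/334 = 35.9%, Union Mortgage 102/239 = 42.7% → Union Mortgage
LTV over 85%: Lender A 18/66 = 27.3%, Union Mortgage 478/1193 = 40.1% → Union Mortgage
LTV under 70%: Lender A 381/655 = 58.2%, Union Mortgage 28/42 = 66.7% → Union Mortgage
Overall: Lender A 519/1055 = 49.2%, Union Mortgage 608/1474 = 41.2% → Lender A
Union Mortgage wins each loan-to-value group but Lender A wins overall — the comparison reverses. Union Mortgage's loans skew toward LTV over 85%, which has a lower base rate.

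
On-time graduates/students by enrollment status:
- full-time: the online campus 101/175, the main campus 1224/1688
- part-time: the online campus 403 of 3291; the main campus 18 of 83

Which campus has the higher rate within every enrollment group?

the main campus

Full-time: the online campus 101/175 = 57.7%, the main campus 1224/1688 = 72.5% → the main campus
Part-time: the online campus 403/3291 = 12.2%, the main campus 18/83 = 21.7% → the main campus
The main campus has the higher rate in both groups.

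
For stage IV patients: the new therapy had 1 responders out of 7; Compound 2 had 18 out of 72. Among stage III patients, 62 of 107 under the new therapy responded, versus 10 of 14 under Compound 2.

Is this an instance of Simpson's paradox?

Stage IV: the new therapy 1/7 = 14.3%, Compound 2 18/72 = 25.0% → Compound 2
Stage III: the new therapy 62/107 = 57.9%, Compound 2 10/14 = 71.4% → Compound 2
Overall: the new therapy 63/114 = 55.3%, Compound 2 28/86 = 32.6% → the new therapy
Compound 2 wins each disease group but the new therapy wins overall — the comparison reverses. Compound 2's patients skew toward stage IV, which has a lower base rate.

Yes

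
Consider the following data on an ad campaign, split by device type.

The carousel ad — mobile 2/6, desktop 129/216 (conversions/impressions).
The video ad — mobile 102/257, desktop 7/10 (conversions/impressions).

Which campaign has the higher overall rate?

Mobile: the carousel ad 2/6 = 33.3%, the video ad 102/257 = 39.7% → the video ad
Desktop: the carousel ad 129/216 = 59.7%, the video ad 7/10 = 70.0% → the video ad
Overall: the carousel ad 131/222 = 59.0%, the video ad 109/267 = 40.8% → the carousel ad
(The video ad wins every device group but the carousel ad wins overall — the video ad's impressions skew toward the low-rate mobile group.)

the carousel ad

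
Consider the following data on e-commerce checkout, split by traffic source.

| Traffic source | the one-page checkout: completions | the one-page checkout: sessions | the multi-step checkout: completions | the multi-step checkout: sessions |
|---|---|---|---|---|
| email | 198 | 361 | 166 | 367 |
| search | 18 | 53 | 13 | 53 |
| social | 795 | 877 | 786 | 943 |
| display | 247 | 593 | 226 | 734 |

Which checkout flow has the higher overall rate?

Email: the one-page checkout 198/361 = 54.8%, the multi-step checkout 166/367 = 45.2% → the one-page checkout
Search: the one-page checkout 18/53 = 34.0%, the multi-step checkout 13/53 = 24.5% → the one-page checkout
Social: the one-page checkout 795/877 = 90.6%, the multi-step checkout 786/943 = 83.4% → the one-page checkout
Display: the one-page checkout 247/593 = 41.7%, the multi-step checkout 226/734 = 30.8% → the one-page checkout
Overall: the one-page checkout 1258/1884 = 66.8%, the multi-step checkout 1191/2097 = 56.8% → the one-page checkout

the one-page checkout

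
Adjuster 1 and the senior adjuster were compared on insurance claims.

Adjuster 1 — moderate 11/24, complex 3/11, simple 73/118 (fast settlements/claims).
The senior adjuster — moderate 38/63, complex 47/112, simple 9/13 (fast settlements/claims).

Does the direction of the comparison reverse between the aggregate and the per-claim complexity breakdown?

Moderate: Adjuster 1 11/24 = 45.8%, the senior adjuster 38/63 = 60.3% → the senior adjuster
Complex: Adjuster 1 3/11 = 27.3%, the senior adjuster 47/112 = 42.0% → the senior adjuster
Simple: Adjuster 1 73/118 = 61.9%, the senior adjuster 9/13 = 69.2% → the senior adjuster
Overall: Adjuster 1 87/153 = 56.9%, the senior adjuster 94/188 = 50.0% → Adjuster 1
The senior adjuster wins each claim group but Adjuster 1 wins overall — the comparison reverses. The senior adjuster's claims skew toward complex, which has a lower base rate.

Yes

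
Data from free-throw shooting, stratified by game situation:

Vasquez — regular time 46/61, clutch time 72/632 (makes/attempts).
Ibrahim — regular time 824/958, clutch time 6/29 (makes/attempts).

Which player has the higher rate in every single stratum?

Ibrahim

Regular time: Vasquez 46/61 = 75.4%, Ibrahim 824/958 = 86.0% → Ibrahim
Clutch time: Vasquez 72/632 = 11.4%, Ibrahim 6/29 = 20.7% → Ibrahim
Ibrahim has the higher rate in both groups.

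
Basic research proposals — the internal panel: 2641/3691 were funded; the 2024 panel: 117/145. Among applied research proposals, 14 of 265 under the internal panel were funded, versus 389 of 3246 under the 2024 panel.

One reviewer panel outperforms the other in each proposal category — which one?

the 2024 panel

Basic research: the internal panel 2641/3691 = 71.6%, the 2024 panel 117/145 = 80.7% → the 2024 panel
Applied research: the internal panel 14/265 = 5.3%, the 2024 panel 389/3246 = 12.0% → the 2024 panel
The 2024 panel has the higher rate in both groups.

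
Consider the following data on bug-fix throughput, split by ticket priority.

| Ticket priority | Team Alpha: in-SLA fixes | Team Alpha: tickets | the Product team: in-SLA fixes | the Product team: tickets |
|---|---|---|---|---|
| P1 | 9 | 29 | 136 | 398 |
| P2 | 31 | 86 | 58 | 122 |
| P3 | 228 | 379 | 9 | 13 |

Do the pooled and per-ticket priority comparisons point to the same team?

P1: Team Alpha 9/29 = 31.0%, the Product team 136/398 = 34.2% → the Product team
P2: Team Alpha 31/86 = 36.0%, the Product team 58/122 = 47.5% → the Product team
P3: Team Alpha 228/379 = 60.2%, the Product team 9/13 = 69.2% → the Product team
Overall: Team Alpha 268/494 = 54.3%, the Product team 203/533 = 38.1% → Team Alpha
The Product team wins each ticket group but Team Alpha wins overall — the comparison reverses. The Product team's tickets skew toward P1, which has a lower base rate.

No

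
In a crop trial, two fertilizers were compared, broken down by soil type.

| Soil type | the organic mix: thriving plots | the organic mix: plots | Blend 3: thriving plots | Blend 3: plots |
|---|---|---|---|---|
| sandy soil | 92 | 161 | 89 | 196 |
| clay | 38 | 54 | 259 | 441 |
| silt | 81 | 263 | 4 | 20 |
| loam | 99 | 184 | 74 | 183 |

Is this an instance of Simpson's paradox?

Yes

Sandy soil: the organic mix 92/161 = 57.1%, Blend 3 89/196 = 45.4% → the organic mix
Clay: the organic mix 38/54 = 70.4%, Blend 3 259/441 = 58.7% → the organic mix
Silt: the organic mix 81/263 = 30.8%, Blend 3 4/20 = 20.0% → the organic mix
Loam: the organic mix 99/184 = 53.8%, Blend 3 74/183 = 40.4% → the organic mix
Overall: the organic mix 310/662 = 46.8%, Blend 3 426/840 = 50.7% → Blend 3
The organic mix wins each soil group but Blend 3 wins overall — the comparison reverses. The organic mix's plots skew toward silt, which has a lower base rate.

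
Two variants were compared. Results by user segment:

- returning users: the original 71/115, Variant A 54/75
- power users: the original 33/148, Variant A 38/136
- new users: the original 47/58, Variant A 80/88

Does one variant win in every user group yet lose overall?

Returning users: the original 71/115 = 61.7%, Variant A 54/75 = 72.0% → Variant A
Power users: the original 33/148 = 22.3%, Variant A 38/136 = 27.9% → Variant A
New users: the original 47/58 = 81.0%, Variant A 80/88 = 90.9% → Variant A
Overall: the original 151/321 = 47.0%, Variant A 172/299 = 57.5% → Variant A
Variant A wins overall and in every user group — no reversal.

No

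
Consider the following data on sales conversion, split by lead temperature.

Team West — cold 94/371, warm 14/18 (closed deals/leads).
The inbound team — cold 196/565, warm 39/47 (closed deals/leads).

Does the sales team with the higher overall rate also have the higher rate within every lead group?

Cold: Team West 94/371 = 25.3%, the inbound team 196/565 = 34.7% → the inbound team
Warm: Team West 14/18 = 77.8%, the inbound team 39/47 = 83.0% → the inbound team
Overall: Team West 108/389 = 27.8%, the inbound team 235/612 = 38.4% → the inbound team
The inbound team wins overall and in every lead group — no reversal.

Yes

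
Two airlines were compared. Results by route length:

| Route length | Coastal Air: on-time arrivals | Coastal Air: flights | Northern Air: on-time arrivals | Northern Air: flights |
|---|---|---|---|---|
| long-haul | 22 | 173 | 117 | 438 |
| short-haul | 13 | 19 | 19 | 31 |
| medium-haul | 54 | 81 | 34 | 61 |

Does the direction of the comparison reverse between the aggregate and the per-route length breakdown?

Long-haul: Coastal Air 22/173 = 12.7%, Northern Air 117/438 = 26.7% → Northern Air
Short-haul: Coastal Air 13/19 = 68.4%, Northern Air 19/31 = 61.3% → Coastal Air
Medium-haul: Coastal Air 54/81 = 66.7%, Northern Air 34/61 = 55.7% → Coastal Air
Overall: Coastal Air 89/273 = 32.6%, Northern Air 170/530 = 32.1% → Coastal Air
Neither sweeps: Coastal Air wins 2 of 3 groups, Northern Air wins 1. Coastal Air wins overall but not every group — no Simpson reversal.

No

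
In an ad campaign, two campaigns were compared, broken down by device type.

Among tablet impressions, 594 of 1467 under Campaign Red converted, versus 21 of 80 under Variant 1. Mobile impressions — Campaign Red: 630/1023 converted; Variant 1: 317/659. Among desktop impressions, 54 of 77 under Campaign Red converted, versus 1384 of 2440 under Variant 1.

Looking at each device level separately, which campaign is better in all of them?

Campaign Red

Tablet: Campaign Red 594/1467 = 40.5%, Variant 1 21/80 = 26.2% → Campaign Red
Mobile: Campaign Red 630/1023 = 61.6%, Variant 1 317/659 = 48.1% → Campaign Red
Desktop: Campaign Red 54/77 = 70.1%, Variant 1 1384/2440 = 56.7% → Campaign Red
Campaign Red has the higher rate in all 3 groups.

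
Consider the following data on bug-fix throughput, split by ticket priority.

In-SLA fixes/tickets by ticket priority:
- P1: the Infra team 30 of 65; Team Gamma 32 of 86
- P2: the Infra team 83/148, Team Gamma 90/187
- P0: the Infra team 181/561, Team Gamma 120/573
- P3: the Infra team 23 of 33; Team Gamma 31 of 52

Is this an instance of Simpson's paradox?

P1: the Infra team 30/65 = 46.2%, Team Gamma 32/86 = 37.2% → the Infra team
P2: the Infra team 83/148 = 56.1%, Team Gamma 90/187 = 48.1% → the Infra team
P0: the Infra team 181/561 = 32.3%, Team Gamma 120/573 = 20.9% → the Infra team
P3: the Infra team 23/33 = 69.7%, Team Gamma 31/52 = 59.6% → the Infra team
Overall: the Infra team 317/807 = 39.3%, Team Gamma 273/898 = 30.4% → the Infra team
The Infra team wins overall and in every ticket group — no reversal.

No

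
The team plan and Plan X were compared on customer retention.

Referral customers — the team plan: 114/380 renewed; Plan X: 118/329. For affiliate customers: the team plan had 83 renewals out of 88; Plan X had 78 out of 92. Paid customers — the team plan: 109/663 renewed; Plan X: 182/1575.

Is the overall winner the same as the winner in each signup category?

No

Referral: the team plan 114/380 = 30.0%, Plan X 118/329 = 35.9% → Plan X
Affiliate: the team plan 83/88 = 94.3%, Plan X 78/92 = 84.8% → the team plan
Paid: the team plan 109/663 = 16.4%, Plan X 182/1575 = 11.6% → the team plan
Overall: the team plan 306/1131 = 27.1%, Plan X 378/1996 = 18.9% → the team plan
Neither sweeps: the team plan wins 2 of 3 groups, Plan X wins 1. The team plan wins overall but not every group — no Simpson reversal.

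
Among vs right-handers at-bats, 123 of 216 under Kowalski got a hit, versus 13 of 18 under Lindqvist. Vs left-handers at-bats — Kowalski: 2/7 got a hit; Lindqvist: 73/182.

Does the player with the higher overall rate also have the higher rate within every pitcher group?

No

Vs right-handers: Kowalski 123/216 = 56.9%, Lindqvist 13/18 = 72.2% → Lindqvist
Vs left-handers: Kowalski 2/7 = 28.6%, Lindqvist 73/182 = 40.1% → Lindqvist
Overall: Kowalski 125/223 = 56.1%, Lindqvist 86/200 = 43.0% → Kowalski
Lindqvist wins each pitcher group but Kowalski wins overall — the comparison reverses. Lindqvist's at-bats skew toward vs left-handers, which has a lower base rate.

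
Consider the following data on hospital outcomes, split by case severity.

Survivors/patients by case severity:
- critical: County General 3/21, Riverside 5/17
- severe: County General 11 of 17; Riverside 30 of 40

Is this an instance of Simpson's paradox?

Critical: County General 3/21 = 14.3%, Riverside 5/17 = 29.4% → Riverside
Severe: County General 11/17 = 64.7%, Riverside 30/40 = 75.0% → Riverside
Overall: County General 14/38 = 36.8%, Riverside 35/57 = 61.4% → Riverside
Riverside wins overall and in every case group — no reversal.

No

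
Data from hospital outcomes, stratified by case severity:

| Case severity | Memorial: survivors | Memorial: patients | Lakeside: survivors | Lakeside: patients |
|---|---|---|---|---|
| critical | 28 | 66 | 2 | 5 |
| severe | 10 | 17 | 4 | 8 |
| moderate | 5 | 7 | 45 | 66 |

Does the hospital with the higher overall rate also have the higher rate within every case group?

Critical: Memorial 28/66 = 42.4%, Lakeside 2/5 = 40.0% → Memorial
Severe: Memorial 10/17 = 58.8%, Lakeside 4/8 = 50.0% → Memorial
Moderate: Memorial 5/7 = 71.4%, Lakeside 45/66 = 68.2% → Memorial
Overall: Memorial 43/90 = 47.8%, Lakeside 51/79 = 64.6% → Lakeside
Memorial wins each case group but Lakeside wins overall — the comparison reverses. Memorial's patients skew toward critical, which has a lower base rate.

No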